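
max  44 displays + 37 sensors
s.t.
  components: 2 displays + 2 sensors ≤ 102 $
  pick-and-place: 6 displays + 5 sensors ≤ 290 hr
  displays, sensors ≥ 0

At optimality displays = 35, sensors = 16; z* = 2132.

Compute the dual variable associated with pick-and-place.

7

Both components and pick-and-place are binding at x*.
Dual feasibility on the basic columns requires 2·y_components + 6·y_pick-and-place = 44, 2·y_components + 5·y_pick-and-place = 37.
Solving: y_components = 1, y_pick-and-place = 7.
Shadow price of pick-and-place = 7.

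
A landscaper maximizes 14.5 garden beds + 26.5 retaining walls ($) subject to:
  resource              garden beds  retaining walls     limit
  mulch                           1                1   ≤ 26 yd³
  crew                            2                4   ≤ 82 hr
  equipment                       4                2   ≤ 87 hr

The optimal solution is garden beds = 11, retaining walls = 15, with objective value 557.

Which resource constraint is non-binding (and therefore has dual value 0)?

mulch: 26/26 (binding)
crew: 82/82 (binding)
equipment: 74/87 (slack 13)
By complementary slackness, a constraint with positive slack has shadow price 0 → equipment.

equipment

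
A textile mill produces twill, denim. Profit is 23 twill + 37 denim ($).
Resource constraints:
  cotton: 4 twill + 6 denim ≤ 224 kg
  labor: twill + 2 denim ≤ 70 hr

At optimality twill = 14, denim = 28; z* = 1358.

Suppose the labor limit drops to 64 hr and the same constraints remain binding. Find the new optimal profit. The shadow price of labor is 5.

Δb = -6, so new z* = 1358 + (5)·(-6) = 1358 − 30 = 1328.

1328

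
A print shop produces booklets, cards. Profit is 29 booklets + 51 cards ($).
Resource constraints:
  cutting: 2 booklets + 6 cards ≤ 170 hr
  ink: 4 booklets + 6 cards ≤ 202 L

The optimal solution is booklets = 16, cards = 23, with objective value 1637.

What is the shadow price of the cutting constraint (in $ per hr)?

Both cutting and ink are binding at x*.
From A_Bᵀ y = c: 2·y_cutting + 4·y_ink = 29; 6·y_cutting + 6·y_ink = 51.
This yields shadow prices y_cutting = 2.5, y_ink = 6.
Shadow price of cutting = 2.5.

2.5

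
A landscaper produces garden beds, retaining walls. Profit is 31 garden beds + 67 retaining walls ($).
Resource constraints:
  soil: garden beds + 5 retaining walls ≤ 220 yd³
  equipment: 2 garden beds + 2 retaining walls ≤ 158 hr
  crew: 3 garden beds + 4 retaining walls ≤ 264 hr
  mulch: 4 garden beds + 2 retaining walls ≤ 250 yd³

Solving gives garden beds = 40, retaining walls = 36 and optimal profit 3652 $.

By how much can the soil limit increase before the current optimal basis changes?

110

Binding constraints: soil, crew. The basis is B = [[1,5],[3,4]] with det -11.
Per unit increase in soil, x* moves by d = (-0.3636, 0.2727).
The basis stays optimal until garden beds reaches 0; allowable increase = 110 yd³.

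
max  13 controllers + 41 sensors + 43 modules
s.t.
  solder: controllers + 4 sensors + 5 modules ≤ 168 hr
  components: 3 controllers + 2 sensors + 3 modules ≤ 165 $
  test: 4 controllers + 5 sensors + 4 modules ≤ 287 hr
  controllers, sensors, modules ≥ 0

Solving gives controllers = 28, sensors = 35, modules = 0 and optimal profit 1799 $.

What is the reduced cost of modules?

-6

Check each constraint at x*: solder 168/168 (tight); components 154/165 (slack 11); test 287/287 (tight).
By complementary slackness, y = 0 for the non-binding constraint.
From A_Bᵀ y = c: 1·y_solder + 4·y_test = 13; 4·y_solder + 5·y_test = 41.
Solving: y_solder = 9, y_test = 1.
Reduced cost of modules: c₃ − yᵀa₃ = 43 − (9·5 + 1·4) = 43 − 49 = -6.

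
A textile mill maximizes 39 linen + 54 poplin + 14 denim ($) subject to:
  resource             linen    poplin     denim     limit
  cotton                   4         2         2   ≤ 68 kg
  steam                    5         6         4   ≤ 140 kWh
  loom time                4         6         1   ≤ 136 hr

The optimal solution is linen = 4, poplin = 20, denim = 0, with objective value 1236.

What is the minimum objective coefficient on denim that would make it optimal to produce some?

Binding: steam and loom time. Non-binding: cotton (12 unused).
By complementary slackness, y = 0 for the non-binding constraint.
The binding rows give the dual system: 5·y_steam + 4·y_loom time = 39 and 6·y_steam + 6·y_loom time = 54.
→ y_steam = 3 and y_loom time = 6.
denim enters the basis when its profit ≥ yᵀa₃ = 3·4 + 6·1 = 18.

18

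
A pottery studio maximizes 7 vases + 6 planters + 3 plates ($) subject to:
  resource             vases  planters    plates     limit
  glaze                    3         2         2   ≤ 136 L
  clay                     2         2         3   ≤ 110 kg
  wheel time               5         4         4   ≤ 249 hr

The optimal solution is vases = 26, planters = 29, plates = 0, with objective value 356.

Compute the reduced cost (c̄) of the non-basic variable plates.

-5

Check each constraint at x*: glaze 136/136 (tight); clay 110/110 (tight); wheel time 246/249 (slack 3).
Since wheel time is not tight, its dual is 0.
Dual feasibility on the basic columns requires 3·y_glaze + 2·y_clay = 7, 2·y_glaze + 2·y_clay = 6.
This yields shadow prices y_glaze = 1, y_clay = 2.
Reduced cost of plates: c₃ − yᵀa₃ = 3 − (1·2 + 2·3) = 3 − 8 = -5.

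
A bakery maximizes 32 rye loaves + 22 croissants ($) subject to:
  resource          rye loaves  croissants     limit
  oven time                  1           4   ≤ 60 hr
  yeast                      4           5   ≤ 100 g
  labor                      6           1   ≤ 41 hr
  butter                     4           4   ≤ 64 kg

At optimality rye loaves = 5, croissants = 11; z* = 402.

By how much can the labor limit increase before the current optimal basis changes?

Binding constraints: labor, butter. The basis is B = [[6,1],[4,4]] with det 20.
Per unit increase in labor, x* moves by d = (0.2, -0.2).
The basis stays optimal until croissants reaches 0; allowable increase = 55 hr.

55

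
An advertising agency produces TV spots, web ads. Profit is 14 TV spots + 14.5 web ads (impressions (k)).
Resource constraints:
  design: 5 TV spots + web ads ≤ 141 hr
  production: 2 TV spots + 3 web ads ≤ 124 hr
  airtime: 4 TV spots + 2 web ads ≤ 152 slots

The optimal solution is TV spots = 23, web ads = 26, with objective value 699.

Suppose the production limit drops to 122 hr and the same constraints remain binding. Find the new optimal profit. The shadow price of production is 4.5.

Δb = -2, so new z* = 699 + (4.5)·(-2) = 699 − 9 = 690.

690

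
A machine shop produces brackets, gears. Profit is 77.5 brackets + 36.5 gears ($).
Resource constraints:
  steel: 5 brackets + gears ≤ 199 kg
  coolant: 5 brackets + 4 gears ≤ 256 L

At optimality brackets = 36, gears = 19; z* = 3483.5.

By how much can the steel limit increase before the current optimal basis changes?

57

Binding constraints: steel, coolant. The basis is B = [[5,1],[5,4]] with det 15.
Per unit increase in steel, x* moves by d = (0.2667, -0.3333).
The basis stays optimal until gears reaches 0; allowable increase = 57 kg.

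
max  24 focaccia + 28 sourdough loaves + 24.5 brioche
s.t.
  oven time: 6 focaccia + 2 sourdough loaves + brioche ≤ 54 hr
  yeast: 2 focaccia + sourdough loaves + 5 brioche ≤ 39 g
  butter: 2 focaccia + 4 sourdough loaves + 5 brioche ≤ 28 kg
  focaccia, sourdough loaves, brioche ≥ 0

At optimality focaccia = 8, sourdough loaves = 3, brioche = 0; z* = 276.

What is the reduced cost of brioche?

At the optimum: oven time uses 54 of 54 (binding); yeast uses 19 of 39 (slack = 20); butter uses 28 of 28 (binding).
Since yeast is not tight, its dual is 0.
The binding rows give the dual system: 6·y_oven time + 2·y_butter = 24 and 2·y_oven time + 4·y_butter = 28.
This yields shadow prices y_oven time = 2, y_butter = 6.
Reduced cost of brioche: c₃ − yᵀa₃ = 24.5 − (2·1 + 6·5) = 24.5 − 32 = -7.5.

-7.5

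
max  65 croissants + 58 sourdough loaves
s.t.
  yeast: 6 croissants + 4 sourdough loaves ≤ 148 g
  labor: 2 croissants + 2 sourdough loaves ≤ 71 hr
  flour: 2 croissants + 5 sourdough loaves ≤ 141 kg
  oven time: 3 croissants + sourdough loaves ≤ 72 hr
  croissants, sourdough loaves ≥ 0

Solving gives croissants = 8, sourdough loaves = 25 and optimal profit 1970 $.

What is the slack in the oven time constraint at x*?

23

oven time used = 3·8 + 1·25 = 49; slack = 72 − 49 = 23.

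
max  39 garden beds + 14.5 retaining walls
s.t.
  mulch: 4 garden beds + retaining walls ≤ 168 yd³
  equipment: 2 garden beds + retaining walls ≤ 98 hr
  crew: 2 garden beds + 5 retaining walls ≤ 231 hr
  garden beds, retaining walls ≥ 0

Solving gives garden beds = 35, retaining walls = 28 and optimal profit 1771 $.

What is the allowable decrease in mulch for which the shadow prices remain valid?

Binding constraints: mulch, equipment. The basis is B = [[4,1],[2,1]] with det 2.
Per unit decrease in mulch, x* moves by d = (-0.5, 1).
The basis stays optimal until crew becomes binding; allowable decrease = 5.25 yd³.

5.25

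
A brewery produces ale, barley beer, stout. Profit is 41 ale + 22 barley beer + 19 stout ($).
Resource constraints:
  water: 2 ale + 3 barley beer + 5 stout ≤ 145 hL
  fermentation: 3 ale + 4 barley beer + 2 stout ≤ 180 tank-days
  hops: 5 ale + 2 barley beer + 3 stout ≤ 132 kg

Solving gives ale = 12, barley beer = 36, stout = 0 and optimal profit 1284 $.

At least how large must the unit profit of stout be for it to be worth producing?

25

Check each constraint at x*: water 132/145 (slack 13); fermentation 180/180 (tight); hops 132/132 (tight).
Slack constraints have shadow price 0 (complementary slackness).
The binding rows give the dual system: 3·y_fermentation + 5·y_hops = 41 and 4·y_fermentation + 2·y_hops = 22.
Solving: y_fermentation = 2, y_hops = 7.
stout enters the basis when its profit ≥ yᵀa₃ = 2·2 + 7·3 = 25.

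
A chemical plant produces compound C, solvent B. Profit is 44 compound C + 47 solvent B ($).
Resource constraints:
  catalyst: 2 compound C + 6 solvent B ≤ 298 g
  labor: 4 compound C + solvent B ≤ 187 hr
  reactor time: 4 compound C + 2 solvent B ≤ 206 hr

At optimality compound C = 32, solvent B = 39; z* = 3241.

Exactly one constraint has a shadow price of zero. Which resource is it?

catalyst: 298/298 (binding)
labor: 167/187 (slack 20)
reactor time: 206/206 (binding)
By complementary slackness, a constraint with positive slack has shadow price 0 → labor.

labor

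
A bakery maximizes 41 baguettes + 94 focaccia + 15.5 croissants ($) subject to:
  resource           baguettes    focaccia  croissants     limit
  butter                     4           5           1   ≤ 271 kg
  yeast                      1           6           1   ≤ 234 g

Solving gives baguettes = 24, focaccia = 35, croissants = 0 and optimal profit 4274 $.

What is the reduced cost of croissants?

Check each constraint at x*: butter 271/271 (tight); yeast 234/234 (tight).
The binding rows give the dual system: 4·y_butter + 1·y_yeast = 41 and 5·y_butter + 6·y_yeast = 94.
Solving: y_butter = 8, y_yeast = 9.
Reduced cost of croissants: c₃ − yᵀa₃ = 15.5 − (8·1 + 9·1) = 15.5 − 17 = -1.5.

-1.5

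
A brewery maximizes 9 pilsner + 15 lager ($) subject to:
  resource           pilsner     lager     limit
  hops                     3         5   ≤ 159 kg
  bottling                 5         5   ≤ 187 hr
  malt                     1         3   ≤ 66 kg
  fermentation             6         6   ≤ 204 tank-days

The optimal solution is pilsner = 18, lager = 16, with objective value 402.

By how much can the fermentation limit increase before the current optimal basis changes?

Binding constraints: malt, fermentation. The basis is B = [[1,3],[6,6]] with det -12.
Per unit increase in fermentation, x* moves by d = (0.25, -0.0833).
The basis stays optimal until bottling becomes binding; allowable increase = 20.4 tank-days.

20.4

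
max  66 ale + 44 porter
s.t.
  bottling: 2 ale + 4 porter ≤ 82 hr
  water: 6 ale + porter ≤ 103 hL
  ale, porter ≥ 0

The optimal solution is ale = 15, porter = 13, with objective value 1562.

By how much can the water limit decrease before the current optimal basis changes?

82.5

Binding constraints: bottling, water. The basis is B = [[2,4],[6,1]] with det -22.
Per unit decrease in water, x* moves by d = (-0.1818, 0.0909).
The basis stays optimal until ale reaches 0; allowable decrease = 82.5 hL.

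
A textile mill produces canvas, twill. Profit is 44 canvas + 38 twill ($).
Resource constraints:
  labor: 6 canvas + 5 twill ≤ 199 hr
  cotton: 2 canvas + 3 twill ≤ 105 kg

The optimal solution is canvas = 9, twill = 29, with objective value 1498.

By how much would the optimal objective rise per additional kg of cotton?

Check each constraint at x*: labor 199/199 (tight); cotton 105/105 (tight).
From A_Bᵀ y = c: 6·y_labor + 2·y_cotton = 44; 5·y_labor + 3·y_cotton = 38.
This yields shadow prices y_labor = 7, y_cotton = 1.
Shadow price of cotton = 1.

1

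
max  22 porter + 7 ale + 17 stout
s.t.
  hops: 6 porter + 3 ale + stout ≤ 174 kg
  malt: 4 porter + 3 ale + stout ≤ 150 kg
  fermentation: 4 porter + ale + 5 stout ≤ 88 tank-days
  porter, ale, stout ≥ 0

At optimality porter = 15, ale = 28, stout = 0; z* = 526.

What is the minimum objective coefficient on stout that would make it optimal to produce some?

21

At the optimum: hops uses 174 of 174 (binding); malt uses 144 of 150 (slack = 6); fermentation uses 88 of 88 (binding).
By complementary slackness, y = 0 for the non-binding constraint.
From A_Bᵀ y = c: 6·y_hops + 4·y_fermentation = 22; 3·y_hops + 1·y_fermentation = 7.
→ y_hops = 1 and y_fermentation = 4.
stout enters the basis when its profit ≥ yᵀa₃ = 1·1 + 4·5 = 21.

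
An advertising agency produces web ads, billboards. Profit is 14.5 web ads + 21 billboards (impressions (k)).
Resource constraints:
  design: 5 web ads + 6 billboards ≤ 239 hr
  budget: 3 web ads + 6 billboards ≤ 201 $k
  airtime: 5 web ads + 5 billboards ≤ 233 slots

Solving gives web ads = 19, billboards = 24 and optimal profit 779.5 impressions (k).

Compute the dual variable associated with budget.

Binding: design and budget. Non-binding: airtime (18 unused).
Since airtime is not tight, its dual is 0.
The binding rows give the dual system: 5·y_design + 3·y_budget = 14.5 and 6·y_design + 6·y_budget = 21.
→ y_design = 2 and y_budget = 1.5.
Shadow price of budget = 1.5.

1.5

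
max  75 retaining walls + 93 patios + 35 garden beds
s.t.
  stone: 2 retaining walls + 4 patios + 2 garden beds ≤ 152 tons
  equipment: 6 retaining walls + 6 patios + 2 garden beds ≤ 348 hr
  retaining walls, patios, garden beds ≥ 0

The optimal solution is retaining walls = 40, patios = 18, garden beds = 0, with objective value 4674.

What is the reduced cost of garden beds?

-2

Check each constraint at x*: stone 152/152 (tight); equipment 348/348 (tight).
From A_Bᵀ y = c: 2·y_stone + 6·y_equipment = 75; 4·y_stone + 6·y_equipment = 93.
→ y_stone = 9 and y_equipment = 9.5.
Reduced cost of garden beds: c₃ − yᵀa₃ = 35 − (9·2 + 9.5·2) = 35 − 37 = -2.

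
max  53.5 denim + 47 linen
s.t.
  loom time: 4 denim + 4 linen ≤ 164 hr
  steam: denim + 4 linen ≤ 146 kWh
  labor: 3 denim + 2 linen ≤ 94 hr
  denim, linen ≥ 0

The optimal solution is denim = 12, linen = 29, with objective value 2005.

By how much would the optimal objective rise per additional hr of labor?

Check each constraint at x*: loom time 164/164 (tight); steam 128/146 (slack 18); labor 94/94 (tight).
Since steam is not tight, its dual is 0.
The binding rows give the dual system: 4·y_loom time + 3·y_labor = 53.5 and 4·y_loom time + 2·y_labor = 47.
This yields shadow prices y_loom time = 8.5, y_labor = 6.5.
Shadow price of labor = 6.5.

6.5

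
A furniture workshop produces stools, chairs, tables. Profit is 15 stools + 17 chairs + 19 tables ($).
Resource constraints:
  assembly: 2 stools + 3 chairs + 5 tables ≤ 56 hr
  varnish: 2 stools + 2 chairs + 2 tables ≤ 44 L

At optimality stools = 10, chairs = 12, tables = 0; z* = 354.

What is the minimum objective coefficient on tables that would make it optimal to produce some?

At the optimum: assembly uses 56 of 56 (binding); varnish uses 44 of 44 (binding).
From A_Bᵀ y = c: 2·y_assembly + 2·y_varnish = 15; 3·y_assembly + 2·y_varnish = 17.
Solving: y_assembly = 2, y_varnish = 5.5.
tables enters the basis when its profit ≥ yᵀa₃ = 2·5 + 5.5·2 = 21.

21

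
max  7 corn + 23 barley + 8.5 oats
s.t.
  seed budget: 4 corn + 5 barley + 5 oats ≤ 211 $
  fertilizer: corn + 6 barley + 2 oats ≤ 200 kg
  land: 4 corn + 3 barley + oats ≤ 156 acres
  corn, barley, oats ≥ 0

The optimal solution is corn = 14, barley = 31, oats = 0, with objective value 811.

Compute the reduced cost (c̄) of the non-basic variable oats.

-2.5

At the optimum: seed budget uses 211 of 211 (binding); fertilizer uses 200 of 200 (binding); land uses 149 of 156 (slack = 7).
Since land is not tight, its dual is 0.
Dual feasibility on the basic columns requires 4·y_seed budget + 1·y_fertilizer = 7, 5·y_seed budget + 6·y_fertilizer = 23.
This yields shadow prices y_seed budget = 1, y_fertilizer = 3.
Reduced cost of oats: c₃ − yᵀa₃ = 8.5 − (1·5 + 3·2) = 8.5 − 11 = -2.5.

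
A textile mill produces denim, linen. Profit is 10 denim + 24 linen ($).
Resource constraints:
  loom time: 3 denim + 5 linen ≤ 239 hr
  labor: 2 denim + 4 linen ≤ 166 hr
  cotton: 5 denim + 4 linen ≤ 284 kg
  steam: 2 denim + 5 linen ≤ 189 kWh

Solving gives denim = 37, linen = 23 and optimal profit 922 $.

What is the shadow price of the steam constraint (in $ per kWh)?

Check each constraint at x*: loom time 226/239 (slack 13); labor 166/166 (tight); cotton 277/284 (slack 7); steam 189/189 (tight).
Slack constraints have shadow price 0 (complementary slackness).
Dual feasibility on the basic columns requires 2·y_labor + 2·y_steam = 10, 4·y_labor + 5·y_steam = 24.
This yields shadow prices y_labor = 1, y_steam = 4.
Shadow price of steam = 4.

4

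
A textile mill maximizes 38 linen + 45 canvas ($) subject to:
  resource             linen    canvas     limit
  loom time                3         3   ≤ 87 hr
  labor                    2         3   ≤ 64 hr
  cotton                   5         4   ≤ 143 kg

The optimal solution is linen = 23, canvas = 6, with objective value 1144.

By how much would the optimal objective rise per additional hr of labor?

7

Check each constraint at x*: loom time 87/87 (tight); labor 64/64 (tight); cotton 139/143 (slack 4).
Slack constraints have shadow price 0 (complementary slackness).
From A_Bᵀ y = c: 3·y_loom time + 2·y_labor = 38; 3·y_loom time + 3·y_labor = 45.
This yields shadow prices y_loom time = 8, y_labor = 7.
Shadow price of labor = 7.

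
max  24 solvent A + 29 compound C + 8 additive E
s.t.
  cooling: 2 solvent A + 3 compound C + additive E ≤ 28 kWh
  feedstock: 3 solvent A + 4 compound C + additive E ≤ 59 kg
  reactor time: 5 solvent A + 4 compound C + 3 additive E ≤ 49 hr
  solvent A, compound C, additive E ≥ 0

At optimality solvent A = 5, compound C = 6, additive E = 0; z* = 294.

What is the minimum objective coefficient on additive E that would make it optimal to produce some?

Binding: cooling and reactor time. Non-binding: feedstock (20 unused).
Slack constraints have shadow price 0 (complementary slackness).
Dual feasibility on the basic columns requires 2·y_cooling + 5·y_reactor time = 24, 3·y_cooling + 4·y_reactor time = 29.
Solving: y_cooling = 7, y_reactor time = 2.
additive E enters the basis when its profit ≥ yᵀa₃ = 7·1 + 2·3 = 13.

13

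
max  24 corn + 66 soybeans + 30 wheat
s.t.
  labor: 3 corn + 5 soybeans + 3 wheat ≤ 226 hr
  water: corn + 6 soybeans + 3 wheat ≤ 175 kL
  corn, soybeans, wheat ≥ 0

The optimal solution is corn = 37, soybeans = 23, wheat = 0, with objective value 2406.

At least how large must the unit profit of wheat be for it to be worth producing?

At the optimum: labor uses 226 of 226 (binding); water uses 175 of 175 (binding).
The binding rows give the dual system: 3·y_labor + 1·y_water = 24 and 5·y_labor + 6·y_water = 66.
This yields shadow prices y_labor = 6, y_water = 6.
wheat enters the basis when its profit ≥ yᵀa₃ = 6·3 + 6·3 = 36.

36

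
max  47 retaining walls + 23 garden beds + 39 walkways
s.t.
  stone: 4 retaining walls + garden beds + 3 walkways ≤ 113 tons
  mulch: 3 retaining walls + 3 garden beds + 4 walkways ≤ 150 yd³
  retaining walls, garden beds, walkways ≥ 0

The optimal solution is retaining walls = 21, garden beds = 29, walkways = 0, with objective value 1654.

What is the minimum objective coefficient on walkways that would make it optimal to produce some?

44

Both stone and mulch are binding at x*.
From A_Bᵀ y = c: 4·y_stone + 3·y_mulch = 47; 1·y_stone + 3·y_mulch = 23.
This yields shadow prices y_stone = 8, y_mulch = 5.
walkways enters the basis when its profit ≥ yᵀa₃ = 8·3 + 5·4 = 44.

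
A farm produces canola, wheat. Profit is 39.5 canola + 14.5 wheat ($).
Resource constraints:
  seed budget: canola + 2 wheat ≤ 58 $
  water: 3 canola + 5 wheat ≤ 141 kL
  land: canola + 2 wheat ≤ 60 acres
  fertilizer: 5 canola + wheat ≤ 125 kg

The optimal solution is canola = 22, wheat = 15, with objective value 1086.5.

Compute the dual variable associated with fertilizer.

7

Binding: water and fertilizer. Non-binding: seed budget (6 unused), land (8 unused).
Slack constraints have shadow price 0 (complementary slackness).
Dual feasibility on the basic columns requires 3·y_water + 5·y_fertilizer = 39.5, 5·y_water + 1·y_fertilizer = 14.5.
This yields shadow prices y_water = 1.5, y_fertilizer = 7.
Shadow price of fertilizer = 7.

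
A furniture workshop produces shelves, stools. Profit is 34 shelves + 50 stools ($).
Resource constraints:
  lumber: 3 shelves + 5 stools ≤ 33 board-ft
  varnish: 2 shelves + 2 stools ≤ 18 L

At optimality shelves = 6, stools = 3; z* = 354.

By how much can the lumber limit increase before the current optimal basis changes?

Binding constraints: lumber, varnish. The basis is B = [[3,5],[2,2]] with det -4.
Per unit increase in lumber, x* moves by d = (-0.5, 0.5).
The basis stays optimal until shelves reaches 0; allowable increase = 12 board-ft.

12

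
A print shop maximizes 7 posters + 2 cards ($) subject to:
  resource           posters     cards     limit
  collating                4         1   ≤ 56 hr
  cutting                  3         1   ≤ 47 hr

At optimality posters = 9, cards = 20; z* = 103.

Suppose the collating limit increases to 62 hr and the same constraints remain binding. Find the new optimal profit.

Check each constraint at x*: collating 56/56 (tight); cutting 47/47 (tight).
The binding rows give the dual system: 4·y_collating + 3·y_cutting = 7 and 1·y_collating + 1·y_cutting = 2.
Solving: y_collating = 1, y_cutting = 1.
Δz = y_collating·Δb = 1 × (6) = 6, so new z* = 103 + 6 = 109.

109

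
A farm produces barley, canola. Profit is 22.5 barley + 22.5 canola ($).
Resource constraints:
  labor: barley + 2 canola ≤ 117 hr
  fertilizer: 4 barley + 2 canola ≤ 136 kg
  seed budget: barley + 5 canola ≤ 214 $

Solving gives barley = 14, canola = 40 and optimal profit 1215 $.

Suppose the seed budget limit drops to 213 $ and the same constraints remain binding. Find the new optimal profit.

Check each constraint at x*: labor 94/117 (slack 23); fertilizer 136/136 (tight); seed budget 214/214 (tight).
Slack constraints have shadow price 0 (complementary slackness).
From A_Bᵀ y = c: 4·y_fertilizer + 1·y_seed budget = 22.5; 2·y_fertilizer + 5·y_seed budget = 22.5.
This yields shadow prices y_fertilizer = 5, y_seed budget = 2.5.
Δz = y_seed budget·Δb = 2.5 × (-1) = -2.5, so new z* = 1215 − 2.5 = 1212.5.

1212.5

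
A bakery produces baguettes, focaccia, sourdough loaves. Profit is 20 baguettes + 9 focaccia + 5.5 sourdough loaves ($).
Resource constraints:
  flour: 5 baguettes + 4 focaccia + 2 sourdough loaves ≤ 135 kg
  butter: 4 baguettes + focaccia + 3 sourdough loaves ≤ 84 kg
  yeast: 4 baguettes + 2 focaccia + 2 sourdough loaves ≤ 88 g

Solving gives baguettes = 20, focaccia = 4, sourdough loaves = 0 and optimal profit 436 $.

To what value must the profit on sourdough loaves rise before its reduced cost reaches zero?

Check each constraint at x*: flour 116/135 (slack 19); butter 84/84 (tight); yeast 88/88 (tight).
By complementary slackness, y = 0 for the non-binding constraint.
The binding rows give the dual system: 4·y_butter + 4·y_yeast = 20 and 1·y_butter + 2·y_yeast = 9.
Solving: y_butter = 1, y_yeast = 4.
sourdough loaves enters the basis when its profit ≥ yᵀa₃ = 1·3 + 4·2 = 11.

11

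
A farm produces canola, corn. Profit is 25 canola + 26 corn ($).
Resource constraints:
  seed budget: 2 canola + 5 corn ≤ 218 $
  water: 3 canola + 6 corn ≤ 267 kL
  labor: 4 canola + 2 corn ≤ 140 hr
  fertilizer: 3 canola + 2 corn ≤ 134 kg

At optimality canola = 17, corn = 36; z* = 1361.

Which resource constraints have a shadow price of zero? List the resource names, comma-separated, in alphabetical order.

seed budget: 214/218 (slack 4)
water: 267/267 (binding)
labor: 140/140 (binding)
fertilizer: 123/134 (slack 11)
By complementary slackness, a constraint with positive slack has shadow price 0 → fertilizer, seed budget.

fertilizer, seed budget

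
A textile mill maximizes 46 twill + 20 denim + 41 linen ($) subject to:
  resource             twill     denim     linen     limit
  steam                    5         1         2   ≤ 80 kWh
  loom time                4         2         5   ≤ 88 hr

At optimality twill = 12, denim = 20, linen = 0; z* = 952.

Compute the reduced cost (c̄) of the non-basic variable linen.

Both steam and loom time are binding at x*.
The binding rows give the dual system: 5·y_steam + 4·y_loom time = 46 and 1·y_steam + 2·y_loom time = 20.
This yields shadow prices y_steam = 2, y_loom time = 9.
Reduced cost of linen: c₃ − yᵀa₃ = 41 − (2·2 + 9·5) = 41 − 49 = -8.

-8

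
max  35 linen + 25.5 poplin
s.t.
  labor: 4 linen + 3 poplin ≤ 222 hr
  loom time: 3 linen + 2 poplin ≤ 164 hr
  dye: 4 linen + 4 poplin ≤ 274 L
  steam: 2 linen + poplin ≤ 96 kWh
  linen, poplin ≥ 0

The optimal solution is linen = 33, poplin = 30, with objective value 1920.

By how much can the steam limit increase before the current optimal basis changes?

Binding constraints: labor, steam. The basis is B = [[4,3],[2,1]] with det -2.
Per unit increase in steam, x* moves by d = (1.5, -2).
The basis stays optimal until loom time becomes binding; allowable increase = 10 kWh.

10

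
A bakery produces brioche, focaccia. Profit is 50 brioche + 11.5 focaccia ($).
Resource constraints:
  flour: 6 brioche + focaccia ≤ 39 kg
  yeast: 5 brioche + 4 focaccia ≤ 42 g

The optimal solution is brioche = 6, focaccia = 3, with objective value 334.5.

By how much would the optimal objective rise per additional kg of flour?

At the optimum: flour uses 39 of 39 (binding); yeast uses 42 of 42 (binding).
From A_Bᵀ y = c: 6·y_flour + 5·y_yeast = 50; 1·y_flour + 4·y_yeast = 11.5.
Solving: y_flour = 7.5, y_yeast = 1.
Shadow price of flour = 7.5.

7.5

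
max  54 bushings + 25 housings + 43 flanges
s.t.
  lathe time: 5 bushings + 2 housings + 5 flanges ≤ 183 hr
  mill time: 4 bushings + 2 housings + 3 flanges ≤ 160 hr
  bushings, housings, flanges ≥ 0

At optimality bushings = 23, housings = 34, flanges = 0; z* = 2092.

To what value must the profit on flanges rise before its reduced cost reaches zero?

Check each constraint at x*: lathe time 183/183 (tight); mill time 160/160 (tight).
From A_Bᵀ y = c: 5·y_lathe time + 4·y_mill time = 54; 2·y_lathe time + 2·y_mill time = 25.
This yields shadow prices y_lathe time = 4, y_mill time = 8.5.
flanges enters the basis when its profit ≥ yᵀa₃ = 4·5 + 8.5·3 = 45.5.

45.5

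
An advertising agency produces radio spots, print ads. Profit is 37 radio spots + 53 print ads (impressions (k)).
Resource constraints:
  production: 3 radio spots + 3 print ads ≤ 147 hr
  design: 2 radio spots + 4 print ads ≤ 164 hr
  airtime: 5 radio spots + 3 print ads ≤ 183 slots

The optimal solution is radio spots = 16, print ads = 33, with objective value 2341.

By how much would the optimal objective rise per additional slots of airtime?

0

Binding: production and design. Non-binding: airtime (4 unused).
By complementary slackness, y = 0 for the non-binding constraint.
Dual feasibility on the basic columns requires 3·y_production + 2·y_design = 37, 3·y_production + 4·y_design = 53.
Solving: y_production = 7, y_design = 8.
Shadow price of airtime = 0.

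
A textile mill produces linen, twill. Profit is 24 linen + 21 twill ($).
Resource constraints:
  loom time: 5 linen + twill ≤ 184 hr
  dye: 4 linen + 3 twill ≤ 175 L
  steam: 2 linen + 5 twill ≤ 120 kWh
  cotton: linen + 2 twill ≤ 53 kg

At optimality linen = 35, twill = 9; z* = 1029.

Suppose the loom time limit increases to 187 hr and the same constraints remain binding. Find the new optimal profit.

At the optimum: loom time uses 184 of 184 (binding); dye uses 167 of 175 (slack = 8); steam uses 115 of 120 (slack = 5); cotton uses 53 of 53 (binding).
Since dye, steam are not tight, their duals are 0.
From A_Bᵀ y = c: 5·y_loom time + 1·y_cotton = 24; 1·y_loom time + 2·y_cotton = 21.
Solving: y_loom time = 3, y_cotton = 9.
Δz = y_loom time·Δb = 3 × (3) = 9, so new z* = 1029 + 9 = 1038.

1038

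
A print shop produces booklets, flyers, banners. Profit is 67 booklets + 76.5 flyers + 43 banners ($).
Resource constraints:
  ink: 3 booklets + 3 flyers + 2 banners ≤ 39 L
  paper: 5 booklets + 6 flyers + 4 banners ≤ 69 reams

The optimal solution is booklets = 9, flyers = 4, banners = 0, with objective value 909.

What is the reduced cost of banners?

Check each constraint at x*: ink 39/39 (tight); paper 69/69 (tight).
Dual feasibility on the basic columns requires 3·y_ink + 5·y_paper = 67, 3·y_ink + 6·y_paper = 76.5.
Solving: y_ink = 6.5, y_paper = 9.5.
Reduced cost of banners: c₃ − yᵀa₃ = 43 − (6.5·2 + 9.5·4) = 43 − 51 = -8.

-8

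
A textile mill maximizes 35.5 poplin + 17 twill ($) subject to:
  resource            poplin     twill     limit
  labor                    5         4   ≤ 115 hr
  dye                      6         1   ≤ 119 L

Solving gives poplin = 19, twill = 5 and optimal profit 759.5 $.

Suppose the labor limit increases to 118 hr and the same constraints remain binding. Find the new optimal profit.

770

Both labor and dye are binding at x*.
From A_Bᵀ y = c: 5·y_labor + 6·y_dye = 35.5; 4·y_labor + 1·y_dye = 17.
Solving: y_labor = 3.5, y_dye = 3.
Δz = y_labor·Δb = 3.5 × (3) = 10.5, so new z* = 759.5 + 10.5 = 770.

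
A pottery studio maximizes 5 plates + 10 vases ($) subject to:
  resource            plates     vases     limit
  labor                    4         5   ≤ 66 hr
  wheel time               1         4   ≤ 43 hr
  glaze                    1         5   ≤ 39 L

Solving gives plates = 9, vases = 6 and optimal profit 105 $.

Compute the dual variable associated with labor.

Check each constraint at x*: labor 66/66 (tight); wheel time 33/43 (slack 10); glaze 39/39 (tight).
Since wheel time is not tight, its dual is 0.
The binding rows give the dual system: 4·y_labor + 1·y_glaze = 5 and 5·y_labor + 5·y_glaze = 10.
→ y_labor = 1 and y_glaze = 1.
Shadow price of labor = 1.

1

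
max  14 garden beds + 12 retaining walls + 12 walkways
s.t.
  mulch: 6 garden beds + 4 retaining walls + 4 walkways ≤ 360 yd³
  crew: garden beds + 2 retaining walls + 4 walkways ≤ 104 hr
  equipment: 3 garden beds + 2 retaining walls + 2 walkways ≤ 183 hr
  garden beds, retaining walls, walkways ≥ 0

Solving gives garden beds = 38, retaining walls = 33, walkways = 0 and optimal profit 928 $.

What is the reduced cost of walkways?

Check each constraint at x*: mulch 360/360 (tight); crew 104/104 (tight); equipment 180/183 (slack 3).
Slack constraints have shadow price 0 (complementary slackness).
Dual feasibility on the basic columns requires 6·y_mulch + 1·y_crew = 14, 4·y_mulch + 2·y_crew = 12.
This yields shadow prices y_mulch = 2, y_crew = 2.
Reduced cost of walkways: c₃ − yᵀa₃ = 12 − (2·4 + 2·4) = 12 − 16 = -4.

-4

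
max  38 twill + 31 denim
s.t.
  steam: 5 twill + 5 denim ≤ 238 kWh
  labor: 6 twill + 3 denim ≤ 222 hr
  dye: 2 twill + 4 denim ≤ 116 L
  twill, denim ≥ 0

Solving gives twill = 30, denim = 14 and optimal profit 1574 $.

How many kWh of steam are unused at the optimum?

steam used = 5·30 + 5·14 = 220; slack = 238 − 220 = 18.

18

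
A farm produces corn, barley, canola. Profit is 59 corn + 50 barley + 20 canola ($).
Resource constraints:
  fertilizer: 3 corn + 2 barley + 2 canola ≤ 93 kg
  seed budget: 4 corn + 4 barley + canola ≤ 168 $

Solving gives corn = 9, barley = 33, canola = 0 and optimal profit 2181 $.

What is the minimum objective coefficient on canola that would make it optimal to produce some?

Check each constraint at x*: fertilizer 93/93 (tight); seed budget 168/168 (tight).
Dual feasibility on the basic columns requires 3·y_fertilizer + 4·y_seed budget = 59, 2·y_fertilizer + 4·y_seed budget = 50.
Solving: y_fertilizer = 9, y_seed budget = 8.
canola enters the basis when its profit ≥ yᵀa₃ = 9·2 + 8·1 = 26.

26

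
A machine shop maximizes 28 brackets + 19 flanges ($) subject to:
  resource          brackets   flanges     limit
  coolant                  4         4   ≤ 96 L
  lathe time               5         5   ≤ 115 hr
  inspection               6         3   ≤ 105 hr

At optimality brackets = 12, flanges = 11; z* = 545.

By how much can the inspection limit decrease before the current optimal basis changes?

36

Binding constraints: lathe time, inspection. The basis is B = [[5,5],[6,3]] with det -15.
Per unit decrease in inspection, x* moves by d = (-0.3333, 0.3333).
The basis stays optimal until brackets reaches 0; allowable decrease = 36 hr.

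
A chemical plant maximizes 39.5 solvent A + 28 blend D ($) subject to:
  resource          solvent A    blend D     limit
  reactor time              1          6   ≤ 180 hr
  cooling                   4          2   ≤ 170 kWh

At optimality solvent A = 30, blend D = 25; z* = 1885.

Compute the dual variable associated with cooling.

9.5

Both reactor time and cooling are binding at x*.
From A_Bᵀ y = c: 1·y_reactor time + 4·y_cooling = 39.5; 6·y_reactor time + 2·y_cooling = 28.
→ y_reactor time = 1.5 and y_cooling = 9.5.
Shadow price of cooling = 9.5.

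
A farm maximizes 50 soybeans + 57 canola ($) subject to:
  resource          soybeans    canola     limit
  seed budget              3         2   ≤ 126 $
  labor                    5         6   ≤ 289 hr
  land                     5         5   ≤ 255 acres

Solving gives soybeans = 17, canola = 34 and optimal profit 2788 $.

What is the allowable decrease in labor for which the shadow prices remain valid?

Binding constraints: labor, land. The basis is B = [[5,6],[5,5]] with det -5.
Per unit decrease in labor, x* moves by d = (1, -1).
The basis stays optimal until seed budget becomes binding; allowable decrease = 7 hr.

7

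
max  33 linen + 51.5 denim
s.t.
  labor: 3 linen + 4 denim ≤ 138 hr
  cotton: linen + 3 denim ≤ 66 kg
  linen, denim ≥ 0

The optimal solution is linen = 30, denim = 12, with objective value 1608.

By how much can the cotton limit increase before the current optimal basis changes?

37.5

Binding constraints: labor, cotton. The basis is B = [[3,4],[1,3]] with det 5.
Per unit increase in cotton, x* moves by d = (-0.8, 0.6).
The basis stays optimal until linen reaches 0; allowable increase = 37.5 kg.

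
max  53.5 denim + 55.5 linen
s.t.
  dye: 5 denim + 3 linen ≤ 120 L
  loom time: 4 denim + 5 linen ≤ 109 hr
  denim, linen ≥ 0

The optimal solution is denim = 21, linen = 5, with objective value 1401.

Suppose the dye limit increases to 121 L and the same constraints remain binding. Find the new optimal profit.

At the optimum: dye uses 120 of 120 (binding); loom time uses 109 of 109 (binding).
From A_Bᵀ y = c: 5·y_dye + 4·y_loom time = 53.5; 3·y_dye + 5·y_loom time = 55.5.
Solving: y_dye = 3.5, y_loom time = 9.
Δz = y_dye·Δb = 3.5 × (1) = 3.5, so new z* = 1401 + 3.5 = 1404.5.

1404.5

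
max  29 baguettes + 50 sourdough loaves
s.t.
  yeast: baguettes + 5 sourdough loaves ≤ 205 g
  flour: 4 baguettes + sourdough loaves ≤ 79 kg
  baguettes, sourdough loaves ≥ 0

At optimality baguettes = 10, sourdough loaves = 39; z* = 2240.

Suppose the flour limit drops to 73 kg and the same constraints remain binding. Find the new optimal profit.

2210

At the optimum: yeast uses 205 of 205 (binding); flour uses 79 of 79 (binding).
From A_Bᵀ y = c: 1·y_yeast + 4·y_flour = 29; 5·y_yeast + 1·y_flour = 50.
This yields shadow prices y_yeast = 9, y_flour = 5.
Δz = y_flour·Δb = 5 × (-6) = -30, so new z* = 2240 − 30 = 2210.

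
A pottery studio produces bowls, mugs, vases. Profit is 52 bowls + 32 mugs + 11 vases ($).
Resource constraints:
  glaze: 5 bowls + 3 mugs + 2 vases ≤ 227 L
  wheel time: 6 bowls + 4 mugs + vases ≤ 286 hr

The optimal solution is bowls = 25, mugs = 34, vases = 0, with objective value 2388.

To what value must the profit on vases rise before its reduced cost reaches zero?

Both glaze and wheel time are binding at x*.
Dual feasibility on the basic columns requires 5·y_glaze + 6·y_wheel time = 52, 3·y_glaze + 4·y_wheel time = 32.
→ y_glaze = 8 and y_wheel time = 2.
vases enters the basis when its profit ≥ yᵀa₃ = 8·2 + 2·1 = 18.

18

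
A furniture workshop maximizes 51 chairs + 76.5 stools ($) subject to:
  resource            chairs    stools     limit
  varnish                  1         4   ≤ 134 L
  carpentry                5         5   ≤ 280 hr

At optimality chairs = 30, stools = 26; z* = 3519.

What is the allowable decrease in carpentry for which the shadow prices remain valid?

112.5

Binding constraints: varnish, carpentry. The basis is B = [[1,4],[5,5]] with det -15.
Per unit decrease in carpentry, x* moves by d = (-0.2667, 0.0667).
The basis stays optimal until chairs reaches 0; allowable decrease = 112.5 hr.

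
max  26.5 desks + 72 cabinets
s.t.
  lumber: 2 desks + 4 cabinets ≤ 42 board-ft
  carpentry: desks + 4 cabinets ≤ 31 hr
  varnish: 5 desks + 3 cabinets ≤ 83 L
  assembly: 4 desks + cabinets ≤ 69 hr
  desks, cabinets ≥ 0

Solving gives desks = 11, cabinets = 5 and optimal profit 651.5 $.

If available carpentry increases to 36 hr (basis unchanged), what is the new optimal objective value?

At the optimum: lumber uses 42 of 42 (binding); carpentry uses 31 of 31 (binding); varnish uses 70 of 83 (slack = 13); assembly uses 49 of 69 (slack = 20).
By complementary slackness, y = 0 for the non-binding constraints.
Dual feasibility on the basic columns requires 2·y_lumber + 1·y_carpentry = 26.5, 4·y_lumber + 4·y_carpentry = 72.
Solving: y_lumber = 8.5, y_carpentry = 9.5.
Δz = y_carpentry·Δb = 9.5 × (5) = 47.5, so new z* = 651.5 + 47.5 = 699.

699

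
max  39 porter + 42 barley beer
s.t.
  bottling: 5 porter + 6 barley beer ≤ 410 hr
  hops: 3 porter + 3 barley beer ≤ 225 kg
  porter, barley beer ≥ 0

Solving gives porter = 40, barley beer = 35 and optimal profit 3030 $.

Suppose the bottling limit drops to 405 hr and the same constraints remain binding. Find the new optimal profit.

Both bottling and hops are binding at x*.
Dual feasibility on the basic columns requires 5·y_bottling + 3·y_hops = 39, 6·y_bottling + 3·y_hops = 42.
Solving: y_bottling = 3, y_hops = 8.
Δz = y_bottling·Δb = 3 × (-5) = -15, so new z* = 3030 − 15 = 3015.

3015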